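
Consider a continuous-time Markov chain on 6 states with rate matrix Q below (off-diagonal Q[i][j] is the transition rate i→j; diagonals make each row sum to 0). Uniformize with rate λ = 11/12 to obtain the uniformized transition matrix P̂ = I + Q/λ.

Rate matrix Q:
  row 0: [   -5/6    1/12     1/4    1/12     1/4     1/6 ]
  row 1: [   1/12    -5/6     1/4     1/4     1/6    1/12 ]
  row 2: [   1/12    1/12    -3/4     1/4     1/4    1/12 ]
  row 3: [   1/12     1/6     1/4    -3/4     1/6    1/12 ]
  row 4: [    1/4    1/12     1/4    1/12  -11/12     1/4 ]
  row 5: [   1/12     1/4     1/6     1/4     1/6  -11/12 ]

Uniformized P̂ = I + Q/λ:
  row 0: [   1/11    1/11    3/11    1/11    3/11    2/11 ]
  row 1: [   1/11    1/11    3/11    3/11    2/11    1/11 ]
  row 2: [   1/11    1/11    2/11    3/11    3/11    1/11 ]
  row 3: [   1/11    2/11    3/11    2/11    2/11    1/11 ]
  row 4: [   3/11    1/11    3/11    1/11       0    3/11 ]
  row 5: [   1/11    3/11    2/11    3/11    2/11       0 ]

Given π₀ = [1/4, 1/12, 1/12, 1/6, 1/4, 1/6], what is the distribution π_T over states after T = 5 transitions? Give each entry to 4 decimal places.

π = [0.1240, 0.1315, 0.2397, 0.1990, 0.1817, 0.1240]

t=0: π = [0.2500, 0.0833, 0.0833, 0.1667, 0.2500, 0.1667]
t=1: π = [0.1364, 0.1364, 0.2500, 0.1667, 0.1667, 0.1439]
t=2: π = [0.1212, 0.1322, 0.2369, 0.2025, 0.1866, 0.1205]
t=3: π = [0.1248, 0.1312, 0.2402, 0.1983, 0.1804, 0.1249]
t=4: π = [0.1237, 0.1317, 0.2395, 0.1992, 0.1822, 0.1237]
t=5: π = [0.1240, 0.1315, 0.2397, 0.1990, 0.1817, 0.1240]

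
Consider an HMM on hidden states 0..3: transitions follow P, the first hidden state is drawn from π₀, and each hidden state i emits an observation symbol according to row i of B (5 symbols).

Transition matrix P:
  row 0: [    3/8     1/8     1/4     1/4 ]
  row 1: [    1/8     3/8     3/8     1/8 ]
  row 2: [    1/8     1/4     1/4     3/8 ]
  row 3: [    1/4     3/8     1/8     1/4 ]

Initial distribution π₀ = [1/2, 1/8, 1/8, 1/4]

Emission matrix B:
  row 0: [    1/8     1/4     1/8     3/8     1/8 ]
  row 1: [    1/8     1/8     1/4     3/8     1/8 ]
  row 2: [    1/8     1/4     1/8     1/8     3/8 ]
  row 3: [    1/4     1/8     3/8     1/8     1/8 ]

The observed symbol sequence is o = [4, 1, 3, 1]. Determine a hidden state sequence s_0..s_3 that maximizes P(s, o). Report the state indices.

t=0: δ = [6.250e-02, 1.562e-02, 4.688e-02, 3.125e-02]  (obs o_0=4)
t=1: δ = [5.859e-03, 1.465e-03, 3.906e-03, 2.197e-03]  ψ = [0, 2, 0, 2]  (obs o_1=1)
t=2: δ = [8.240e-04, 3.662e-04, 1.831e-04, 1.831e-04]  ψ = [0, 2, 0, 0]  (obs o_2=3)
t=3: δ = [7.725e-05, 1.717e-05, 5.150e-05, 2.575e-05]  ψ = [0, 1, 0, 0]  (obs o_3=1)
backtrack: best end state = 0; path = [0, 0, 0, 0]

path = [0, 0, 0, 0]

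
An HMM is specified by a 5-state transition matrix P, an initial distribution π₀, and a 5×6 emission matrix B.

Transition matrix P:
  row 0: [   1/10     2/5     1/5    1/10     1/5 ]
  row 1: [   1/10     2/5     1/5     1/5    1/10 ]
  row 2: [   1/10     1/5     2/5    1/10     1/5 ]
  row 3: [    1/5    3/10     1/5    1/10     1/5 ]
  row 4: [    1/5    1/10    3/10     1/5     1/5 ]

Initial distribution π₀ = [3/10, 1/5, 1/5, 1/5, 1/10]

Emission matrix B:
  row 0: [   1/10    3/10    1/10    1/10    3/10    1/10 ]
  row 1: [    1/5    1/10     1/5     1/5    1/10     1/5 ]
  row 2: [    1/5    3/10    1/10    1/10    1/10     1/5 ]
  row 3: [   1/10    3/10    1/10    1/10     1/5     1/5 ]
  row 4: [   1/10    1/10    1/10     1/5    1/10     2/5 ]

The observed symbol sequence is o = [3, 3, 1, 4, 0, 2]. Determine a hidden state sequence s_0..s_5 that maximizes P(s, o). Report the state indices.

t=0: δ = [3.000e-02, 4.000e-02, 2.000e-02, 2.000e-02, 2.000e-02]  (obs o_0=3)
t=1: δ = [4.000e-04, 3.200e-03, 8.000e-04, 8.000e-04, 1.200e-03]  ψ = [1, 1, 1, 1, 0]  (obs o_1=3)
t=2: δ = [9.600e-05, 1.280e-04, 1.920e-04, 1.920e-04, 3.200e-05]  ψ = [1, 1, 1, 1, 1]  (obs o_2=1)
t=3: δ = [1.152e-05, 5.760e-06, 7.680e-06, 5.120e-06, 3.840e-06]  ψ = [3, 3, 2, 1, 2]  (obs o_3=4)
t=4: δ = [1.152e-07, 9.216e-07, 6.144e-07, 1.152e-07, 2.304e-07]  ψ = [0, 0, 2, 0, 0]  (obs o_4=0)
t=5: δ = [9.216e-09, 7.373e-08, 2.458e-08, 1.843e-08, 1.229e-08]  ψ = [1, 1, 2, 1, 2]  (obs o_5=2)
backtrack: best end state = 1; path = [1, 1, 3, 0, 1, 1]

path = [1, 1, 3, 0, 1, 1]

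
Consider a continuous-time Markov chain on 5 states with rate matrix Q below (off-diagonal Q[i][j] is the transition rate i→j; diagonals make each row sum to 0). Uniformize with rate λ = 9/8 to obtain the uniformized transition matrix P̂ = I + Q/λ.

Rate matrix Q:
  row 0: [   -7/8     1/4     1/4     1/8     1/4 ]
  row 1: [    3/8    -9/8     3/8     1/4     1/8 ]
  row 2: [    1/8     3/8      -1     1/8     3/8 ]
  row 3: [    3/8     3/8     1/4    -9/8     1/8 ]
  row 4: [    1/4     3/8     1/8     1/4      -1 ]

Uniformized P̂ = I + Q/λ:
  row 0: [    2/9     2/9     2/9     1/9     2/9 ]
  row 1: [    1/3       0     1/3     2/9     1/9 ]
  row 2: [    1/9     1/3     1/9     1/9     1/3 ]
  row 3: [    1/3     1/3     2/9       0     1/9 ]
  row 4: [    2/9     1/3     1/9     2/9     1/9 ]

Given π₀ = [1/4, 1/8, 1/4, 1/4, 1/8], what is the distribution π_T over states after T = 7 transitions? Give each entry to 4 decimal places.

π = [0.2407, 0.2300, 0.2046, 0.1413, 0.1834]

t=0: π = [0.2500, 0.1250, 0.2500, 0.2500, 0.1250]
t=1: π = [0.2361, 0.2639, 0.1944, 0.1111, 0.1944]
t=2: π = [0.2423, 0.2191, 0.2083, 0.1497, 0.1806]
t=3: π = [0.2401, 0.2334, 0.2034, 0.1389, 0.1843]
t=4: π = [0.2410, 0.2289, 0.2051, 0.1421, 0.1830]
t=5: π = [0.2407, 0.2303, 0.2045, 0.1411, 0.1835]
t=6: π = [0.2408, 0.2298, 0.2047, 0.1414, 0.1833]
t=7: π = [0.2407, 0.2300, 0.2046, 0.1413, 0.1834]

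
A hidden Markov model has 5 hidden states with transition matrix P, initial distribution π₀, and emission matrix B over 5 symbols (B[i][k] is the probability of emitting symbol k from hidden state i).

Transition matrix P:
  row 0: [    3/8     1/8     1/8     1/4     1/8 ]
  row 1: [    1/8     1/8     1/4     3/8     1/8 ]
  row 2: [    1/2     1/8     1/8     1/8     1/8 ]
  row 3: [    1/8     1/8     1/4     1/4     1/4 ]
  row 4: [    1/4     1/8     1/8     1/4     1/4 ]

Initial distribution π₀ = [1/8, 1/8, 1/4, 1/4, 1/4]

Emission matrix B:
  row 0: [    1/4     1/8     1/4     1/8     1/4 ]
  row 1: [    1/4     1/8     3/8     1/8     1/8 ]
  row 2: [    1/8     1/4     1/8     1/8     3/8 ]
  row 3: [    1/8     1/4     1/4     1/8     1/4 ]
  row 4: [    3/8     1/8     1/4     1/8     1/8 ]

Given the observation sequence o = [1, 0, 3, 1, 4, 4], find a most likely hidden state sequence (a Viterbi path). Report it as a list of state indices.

path = [2, 0, 0, 3, 2, 0]

t=0: δ = [1.562e-02, 1.562e-02, 6.250e-02, 6.250e-02, 3.125e-02]  (obs o_0=1)
t=1: δ = [7.812e-03, 1.953e-03, 1.953e-03, 1.953e-03, 5.859e-03]  ψ = [2, 2, 3, 3, 3]  (obs o_1=0)
t=2: δ = [3.662e-04, 1.221e-04, 1.221e-04, 2.441e-04, 1.831e-04]  ψ = [0, 0, 0, 0, 4]  (obs o_2=3)
t=3: δ = [1.717e-05, 5.722e-06, 1.526e-05, 2.289e-05, 7.629e-06]  ψ = [0, 0, 3, 0, 3]  (obs o_3=1)
t=4: δ = [1.907e-06, 3.576e-07, 2.146e-06, 1.431e-06, 7.153e-07]  ψ = [2, 3, 3, 3, 3]  (obs o_4=4)
t=5: δ = [2.682e-07, 3.353e-08, 1.341e-07, 1.192e-07, 4.470e-08]  ψ = [2, 2, 3, 0, 3]  (obs o_5=4)
backtrack: best end state = 0; path = [2, 0, 0, 3, 2, 0]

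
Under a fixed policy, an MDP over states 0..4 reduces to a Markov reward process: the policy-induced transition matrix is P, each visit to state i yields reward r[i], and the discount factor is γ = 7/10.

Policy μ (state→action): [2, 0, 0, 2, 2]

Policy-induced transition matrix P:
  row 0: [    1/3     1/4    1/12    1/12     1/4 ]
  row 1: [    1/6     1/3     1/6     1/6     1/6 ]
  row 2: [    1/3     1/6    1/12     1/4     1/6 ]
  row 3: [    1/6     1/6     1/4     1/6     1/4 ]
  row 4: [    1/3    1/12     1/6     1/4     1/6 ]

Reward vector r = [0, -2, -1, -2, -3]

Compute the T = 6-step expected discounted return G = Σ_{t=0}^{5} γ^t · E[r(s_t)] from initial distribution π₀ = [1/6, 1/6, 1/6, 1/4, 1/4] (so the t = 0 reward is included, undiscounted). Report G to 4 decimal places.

t=0: π = [0.1667, 0.1667, 0.1667, 0.2500, 0.2500], E[r] = -1.7500, γ^t·E[r] = -1.750000, running G = -1.750000
t=1: π = [0.2639, 0.1875, 0.1597, 0.1875, 0.2014], E[r] = -1.5139, γ^t·E[r] = -1.059722, running G = -2.809722
t=2: π = [0.2708, 0.2031, 0.1470, 0.1748, 0.2043], E[r] = -1.5156, γ^t·E[r] = -0.742656, running G = -3.552378
t=3: π = [0.2704, 0.2061, 0.1464, 0.1734, 0.2038], E[r] = -1.5167, γ^t·E[r] = -0.520223, running G = -4.072602
t=4: π = [0.2701, 0.2066, 0.1464, 0.1733, 0.2036], E[r] = -1.5171, γ^t·E[r] = -0.364249, running G = -4.436851
t=5: π = [0.2700, 0.2066, 0.1464, 0.1733, 0.2036], E[r] = -1.5172, γ^t·E[r] = -0.254991, running G = -4.691842

G = -4.6918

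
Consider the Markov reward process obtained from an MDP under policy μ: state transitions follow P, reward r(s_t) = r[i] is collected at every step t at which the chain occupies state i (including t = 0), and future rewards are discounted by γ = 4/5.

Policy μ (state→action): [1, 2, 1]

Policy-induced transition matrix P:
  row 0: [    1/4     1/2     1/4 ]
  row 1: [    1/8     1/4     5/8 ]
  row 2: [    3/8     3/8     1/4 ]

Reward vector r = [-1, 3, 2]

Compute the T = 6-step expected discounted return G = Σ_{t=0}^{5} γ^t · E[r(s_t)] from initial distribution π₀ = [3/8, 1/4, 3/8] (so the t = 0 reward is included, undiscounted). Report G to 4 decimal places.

G = 5.4404

t=0: π = [0.3750, 0.2500, 0.3750], E[r] = 1.1250, γ^t·E[r] = 1.125000, running G = 1.125000
t=1: π = [0.2656, 0.3906, 0.3438], E[r] = 1.5938, γ^t·E[r] = 1.275000, running G = 2.400000
t=2: π = [0.2441, 0.3594, 0.3965], E[r] = 1.6270, γ^t·E[r] = 1.041250, running G = 3.441250
t=3: π = [0.2546, 0.3606, 0.3848], E[r] = 1.5967, γ^t·E[r] = 0.817500, running G = 4.258750
t=4: π = [0.2530, 0.3618, 0.3852], E[r] = 1.6027, γ^t·E[r] = 0.656463, running G = 4.915213
t=5: π = [0.2529, 0.3614, 0.3857], E[r] = 1.6026, γ^t·E[r] = 0.525143, running G = 5.440355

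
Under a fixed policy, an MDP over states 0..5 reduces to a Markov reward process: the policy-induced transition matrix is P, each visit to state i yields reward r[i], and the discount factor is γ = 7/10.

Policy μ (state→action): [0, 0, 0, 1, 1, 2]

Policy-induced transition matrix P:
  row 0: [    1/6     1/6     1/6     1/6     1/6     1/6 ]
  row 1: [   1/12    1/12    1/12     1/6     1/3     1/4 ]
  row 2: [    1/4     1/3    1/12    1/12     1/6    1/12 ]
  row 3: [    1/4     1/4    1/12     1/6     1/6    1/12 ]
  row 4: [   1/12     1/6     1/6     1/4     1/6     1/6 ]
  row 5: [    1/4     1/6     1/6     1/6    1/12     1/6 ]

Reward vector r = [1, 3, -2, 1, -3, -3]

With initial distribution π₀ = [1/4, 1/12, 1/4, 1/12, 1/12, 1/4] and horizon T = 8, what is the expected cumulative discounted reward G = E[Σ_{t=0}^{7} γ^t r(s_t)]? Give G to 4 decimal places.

G = -1.6124

t=0: π = [0.2500, 0.0833, 0.2500, 0.0833, 0.0833, 0.2500], E[r] = -0.9167, γ^t·E[r] = -0.916667, running G = -0.916667
t=1: π = [0.2014, 0.2083, 0.1319, 0.1528, 0.1597, 0.1458], E[r] = -0.2014, γ^t·E[r] = -0.140972, running G = -1.057639
t=2: π = [0.1719, 0.1840, 0.1256, 0.1690, 0.1892, 0.1603], E[r] = -0.4068, γ^t·E[r] = -0.199346, running G = -1.256985
t=3: π = [0.1735, 0.1863, 0.1268, 0.1720, 0.1840, 0.1575], E[r] = -0.3734, γ^t·E[r] = -0.128079, running G = -1.385064
t=4: π = [0.1738, 0.1866, 0.1262, 0.1714, 0.1846, 0.1573], E[r] = -0.3731, γ^t·E[r] = -0.089589, running G = -1.474653
t=5: π = [0.1736, 0.1864, 0.1263, 0.1715, 0.1847, 0.1574], E[r] = -0.3743, γ^t·E[r] = -0.062912, running G = -1.537565
t=6: π = [0.1737, 0.1865, 0.1263, 0.1715, 0.1846, 0.1574], E[r] = -0.3740, γ^t·E[r] = -0.044001, running G = -1.581566
t=7: π = [0.1737, 0.1865, 0.1263, 0.1715, 0.1846, 0.1574], E[r] = -0.3740, γ^t·E[r] = -0.030804, running G = -1.612370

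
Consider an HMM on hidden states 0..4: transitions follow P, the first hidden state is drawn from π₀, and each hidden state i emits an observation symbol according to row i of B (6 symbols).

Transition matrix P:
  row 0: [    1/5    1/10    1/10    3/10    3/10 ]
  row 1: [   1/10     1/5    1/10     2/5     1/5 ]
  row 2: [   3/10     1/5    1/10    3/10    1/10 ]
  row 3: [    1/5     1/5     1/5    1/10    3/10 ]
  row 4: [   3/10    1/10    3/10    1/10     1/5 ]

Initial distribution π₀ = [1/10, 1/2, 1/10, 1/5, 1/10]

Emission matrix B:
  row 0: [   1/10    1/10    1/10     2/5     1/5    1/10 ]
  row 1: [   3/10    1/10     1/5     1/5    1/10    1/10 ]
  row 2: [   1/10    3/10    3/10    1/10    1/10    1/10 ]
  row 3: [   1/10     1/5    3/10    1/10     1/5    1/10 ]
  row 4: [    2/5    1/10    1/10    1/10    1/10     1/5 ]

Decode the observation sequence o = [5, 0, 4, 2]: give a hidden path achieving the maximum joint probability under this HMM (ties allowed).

path = [1, 4, 0, 3]

t=0: δ = [1.000e-02, 5.000e-02, 1.000e-02, 2.000e-02, 2.000e-02]  (obs o_0=5)
t=1: δ = [6.000e-04, 3.000e-03, 6.000e-04, 2.000e-03, 4.000e-03]  ψ = [4, 1, 4, 1, 1]  (obs o_1=0)
t=2: δ = [2.400e-04, 6.000e-05, 1.200e-04, 2.400e-04, 8.000e-05]  ψ = [4, 1, 4, 1, 4]  (obs o_2=4)
t=3: δ = [4.800e-06, 9.600e-06, 1.440e-05, 2.160e-05, 7.200e-06]  ψ = [0, 3, 3, 0, 0]  (obs o_3=2)
backtrack: best end state = 3; path = [1, 4, 0, 3]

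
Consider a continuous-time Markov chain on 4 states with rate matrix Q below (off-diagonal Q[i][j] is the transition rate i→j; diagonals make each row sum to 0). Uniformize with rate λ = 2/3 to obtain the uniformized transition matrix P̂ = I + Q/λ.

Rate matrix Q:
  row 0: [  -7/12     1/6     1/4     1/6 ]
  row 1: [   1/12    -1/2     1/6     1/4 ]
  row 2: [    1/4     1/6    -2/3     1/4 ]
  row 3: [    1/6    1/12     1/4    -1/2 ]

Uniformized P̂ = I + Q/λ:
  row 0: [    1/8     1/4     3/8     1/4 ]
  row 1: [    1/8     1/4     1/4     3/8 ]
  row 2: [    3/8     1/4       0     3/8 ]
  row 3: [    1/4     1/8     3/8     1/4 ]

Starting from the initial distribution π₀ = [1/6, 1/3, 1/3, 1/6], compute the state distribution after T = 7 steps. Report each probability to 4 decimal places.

t=0: π = [0.1667, 0.3333, 0.3333, 0.1667]
t=1: π = [0.2292, 0.2292, 0.2083, 0.3333]
t=2: π = [0.2188, 0.2083, 0.2682, 0.3047]
t=3: π = [0.2301, 0.2119, 0.2484, 0.3096]
t=4: π = [0.2258, 0.2113, 0.2554, 0.3075]
t=5: π = [0.2273, 0.2116, 0.2528, 0.3083]
t=6: π = [0.2267, 0.2115, 0.2537, 0.3080]
t=7: π = [0.2269, 0.2115, 0.2534, 0.3082]

π = [0.2269, 0.2115, 0.2534, 0.3082]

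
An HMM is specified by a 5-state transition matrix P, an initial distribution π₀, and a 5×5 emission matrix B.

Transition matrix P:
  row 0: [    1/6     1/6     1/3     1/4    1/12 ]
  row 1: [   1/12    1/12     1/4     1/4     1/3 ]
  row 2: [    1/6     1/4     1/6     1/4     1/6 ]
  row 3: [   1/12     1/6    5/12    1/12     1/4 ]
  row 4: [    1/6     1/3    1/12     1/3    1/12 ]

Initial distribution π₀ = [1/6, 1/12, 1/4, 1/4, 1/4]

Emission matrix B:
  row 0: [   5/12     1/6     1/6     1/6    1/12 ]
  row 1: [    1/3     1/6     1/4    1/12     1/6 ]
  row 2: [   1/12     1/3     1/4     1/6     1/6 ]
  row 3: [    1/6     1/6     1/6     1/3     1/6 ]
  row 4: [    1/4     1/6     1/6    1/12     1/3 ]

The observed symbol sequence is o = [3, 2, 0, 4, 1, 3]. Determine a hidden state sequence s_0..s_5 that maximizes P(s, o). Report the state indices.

path = [3, 2, 1, 4, 1, 3]

t=0: δ = [2.778e-02, 6.944e-03, 4.167e-02, 8.333e-02, 2.083e-02]  (obs o_0=3)
t=1: δ = [1.157e-03, 3.472e-03, 8.681e-03, 1.736e-03, 3.472e-03]  ψ = [2, 3, 3, 2, 3]  (obs o_1=2)
t=2: δ = [6.028e-04, 7.234e-04, 1.206e-04, 3.617e-04, 3.617e-04]  ψ = [2, 2, 2, 2, 2]  (obs o_2=0)
t=3: δ = [8.372e-06, 2.009e-05, 3.349e-05, 3.014e-05, 8.038e-05]  ψ = [0, 4, 0, 1, 1]  (obs o_3=4)
t=4: δ = [2.233e-06, 4.465e-06, 4.186e-06, 4.465e-06, 1.256e-06]  ψ = [4, 4, 3, 4, 3]  (obs o_4=1)
t=5: δ = [1.163e-07, 8.721e-08, 3.101e-07, 3.721e-07, 1.240e-07]  ψ = [2, 2, 3, 1, 1]  (obs o_5=3)
backtrack: best end state = 3; path = [3, 2, 1, 4, 1, 3]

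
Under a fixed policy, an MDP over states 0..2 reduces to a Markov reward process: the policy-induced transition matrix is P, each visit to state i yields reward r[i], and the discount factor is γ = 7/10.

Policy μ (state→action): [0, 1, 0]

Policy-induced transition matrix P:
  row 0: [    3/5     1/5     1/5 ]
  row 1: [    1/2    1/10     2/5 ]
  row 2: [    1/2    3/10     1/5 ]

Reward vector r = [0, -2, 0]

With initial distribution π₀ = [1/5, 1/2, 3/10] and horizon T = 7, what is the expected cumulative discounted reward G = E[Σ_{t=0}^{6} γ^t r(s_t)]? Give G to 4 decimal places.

t=0: π = [0.2000, 0.5000, 0.3000], E[r] = -1.0000, γ^t·E[r] = -1.000000, running G = -1.000000
t=1: π = [0.5200, 0.1800, 0.3000], E[r] = -0.3600, γ^t·E[r] = -0.252000, running G = -1.252000
t=2: π = [0.5520, 0.2120, 0.2360], E[r] = -0.4240, γ^t·E[r] = -0.207760, running G = -1.459760
t=3: π = [0.5552, 0.2024, 0.2424], E[r] = -0.4048, γ^t·E[r] = -0.138846, running G = -1.598606
t=4: π = [0.5555, 0.2040, 0.2405], E[r] = -0.4080, γ^t·E[r] = -0.097961, running G = -1.696567
t=5: π = [0.5556, 0.2036, 0.2408], E[r] = -0.4073, γ^t·E[r] = -0.068454, running G = -1.765021
t=6: π = [0.5556, 0.2037, 0.2407], E[r] = -0.4074, γ^t·E[r] = -0.047934, running G = -1.812955

G = -1.8130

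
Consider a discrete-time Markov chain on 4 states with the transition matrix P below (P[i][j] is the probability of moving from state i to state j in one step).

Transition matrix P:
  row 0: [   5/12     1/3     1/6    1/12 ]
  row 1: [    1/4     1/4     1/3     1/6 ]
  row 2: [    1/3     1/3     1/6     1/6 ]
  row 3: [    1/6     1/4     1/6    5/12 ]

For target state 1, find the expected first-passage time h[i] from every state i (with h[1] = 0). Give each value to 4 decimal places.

First-step conditioning: h[1] = 0; for i ≠ 1, h[i] = 1 + Σ_k P[i][k]·h[k].
  h[0] = 1 + 5/12·h[0] + 1/6·h[2] + 1/12·h[3]
  h[2] = 1 + 1/3·h[0] + 1/6·h[2] + 1/6·h[3]
  h[3] = 1 + 1/6·h[0] + 1/6·h[2] + 5/12·h[3]
Solving the 3×3 linear system over states ≠ 1 gives exactly h = [576/185, 0, 582/185, 648/185] (h[1] = 0 is the target).

h = [3.1135, 0.0000, 3.1459, 3.5027]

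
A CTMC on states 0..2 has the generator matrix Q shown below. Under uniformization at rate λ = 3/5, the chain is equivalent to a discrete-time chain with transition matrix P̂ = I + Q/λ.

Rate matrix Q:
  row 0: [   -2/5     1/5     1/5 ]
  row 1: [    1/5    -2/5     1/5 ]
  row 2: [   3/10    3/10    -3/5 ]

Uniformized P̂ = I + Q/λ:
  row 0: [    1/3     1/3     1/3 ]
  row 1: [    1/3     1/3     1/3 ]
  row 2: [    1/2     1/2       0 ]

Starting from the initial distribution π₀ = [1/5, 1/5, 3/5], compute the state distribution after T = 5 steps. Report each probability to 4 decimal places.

π = [0.3757, 0.3757, 0.2486]

t=0: π = [0.2000, 0.2000, 0.6000]
t=1: π = [0.4333, 0.4333, 0.1333]
t=2: π = [0.3556, 0.3556, 0.2889]
t=3: π = [0.3815, 0.3815, 0.2370]
t=4: π = [0.3728, 0.3728, 0.2543]
t=5: π = [0.3757, 0.3757, 0.2486]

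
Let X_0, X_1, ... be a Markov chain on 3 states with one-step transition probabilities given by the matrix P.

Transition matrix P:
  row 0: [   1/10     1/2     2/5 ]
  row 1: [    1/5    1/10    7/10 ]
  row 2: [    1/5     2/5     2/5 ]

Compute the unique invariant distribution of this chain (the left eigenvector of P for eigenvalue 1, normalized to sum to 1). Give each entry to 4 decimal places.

Balance equations π_j = Σ_i π_i·P[i][j]:
  π_0 = 1/10·π_0 + 1/5·π_1 + 1/5·π_2
  π_1 = 1/2·π_0 + 1/10·π_1 + 2/5·π_2
  normalize: π_0 + π_1 + π_2 = 1
Solving the linear system gives exactly π = [2/11, 46/143, 71/143].

π = [0.1818, 0.3217, 0.4965]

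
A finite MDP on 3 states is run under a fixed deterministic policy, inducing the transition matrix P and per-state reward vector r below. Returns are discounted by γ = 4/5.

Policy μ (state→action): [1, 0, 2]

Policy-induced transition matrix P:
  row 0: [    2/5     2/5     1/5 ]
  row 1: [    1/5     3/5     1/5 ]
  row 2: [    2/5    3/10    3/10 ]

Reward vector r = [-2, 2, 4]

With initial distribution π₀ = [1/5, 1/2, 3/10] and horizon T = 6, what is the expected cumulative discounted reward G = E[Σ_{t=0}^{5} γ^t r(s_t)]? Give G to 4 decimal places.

G = 5.1164

t=0: π = [0.2000, 0.5000, 0.3000], E[r] = 1.8000, γ^t·E[r] = 1.800000, running G = 1.800000
t=1: π = [0.3000, 0.4700, 0.2300], E[r] = 1.2600, γ^t·E[r] = 1.008000, running G = 2.808000
t=2: π = [0.3060, 0.4710, 0.2230], E[r] = 1.2220, γ^t·E[r] = 0.782080, running G = 3.590080
t=3: π = [0.3058, 0.4719, 0.2223], E[r] = 1.2214, γ^t·E[r] = 0.625357, running G = 4.215437
t=4: π = [0.3056, 0.4722, 0.2222], E[r] = 1.2220, γ^t·E[r] = 0.500523, running G = 4.715960
t=5: π = [0.3056, 0.4722, 0.2222], E[r] = 1.2222, γ^t·E[r] = 0.400479, running G = 5.116439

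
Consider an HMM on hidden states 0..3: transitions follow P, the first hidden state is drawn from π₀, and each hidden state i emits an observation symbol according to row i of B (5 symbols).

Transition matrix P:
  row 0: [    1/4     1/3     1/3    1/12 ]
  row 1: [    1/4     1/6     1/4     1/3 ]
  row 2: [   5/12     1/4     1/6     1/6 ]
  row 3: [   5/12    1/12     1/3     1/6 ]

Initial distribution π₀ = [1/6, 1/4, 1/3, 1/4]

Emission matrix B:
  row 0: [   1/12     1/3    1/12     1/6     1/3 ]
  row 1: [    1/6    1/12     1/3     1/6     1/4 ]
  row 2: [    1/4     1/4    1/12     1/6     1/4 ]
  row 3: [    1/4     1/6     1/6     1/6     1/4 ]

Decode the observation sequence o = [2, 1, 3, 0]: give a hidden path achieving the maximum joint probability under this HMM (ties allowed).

path = [1, 0, 1, 3]

t=0: δ = [1.389e-02, 8.333e-02, 2.778e-02, 4.167e-02]  (obs o_0=2)
t=1: δ = [6.944e-03, 1.157e-03, 5.208e-03, 4.630e-03]  ψ = [1, 1, 1, 1]  (obs o_1=1)
t=2: δ = [3.617e-04, 3.858e-04, 3.858e-04, 1.447e-04]  ψ = [2, 0, 0, 2]  (obs o_2=3)
t=3: δ = [1.340e-05, 2.009e-05, 3.014e-05, 3.215e-05]  ψ = [2, 0, 0, 1]  (obs o_3=0)
backtrack: best end state = 3; path = [1, 0, 1, 3]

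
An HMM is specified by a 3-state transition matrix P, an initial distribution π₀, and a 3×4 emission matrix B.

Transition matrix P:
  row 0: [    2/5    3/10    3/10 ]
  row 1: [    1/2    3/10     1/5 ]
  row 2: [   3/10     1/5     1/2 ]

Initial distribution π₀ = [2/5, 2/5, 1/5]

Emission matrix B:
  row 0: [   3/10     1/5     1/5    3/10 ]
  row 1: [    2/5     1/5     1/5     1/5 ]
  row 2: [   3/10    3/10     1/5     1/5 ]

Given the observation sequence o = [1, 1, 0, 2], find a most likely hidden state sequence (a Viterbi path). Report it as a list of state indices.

path = [2, 2, 2, 2]

t=0: δ = [8.000e-02, 8.000e-02, 6.000e-02]  (obs o_0=1)
t=1: δ = [8.000e-03, 4.800e-03, 9.000e-03]  ψ = [1, 0, 2]  (obs o_1=1)
t=2: δ = [9.600e-04, 9.600e-04, 1.350e-03]  ψ = [0, 0, 2]  (obs o_2=0)
t=3: δ = [9.600e-05, 5.760e-05, 1.350e-04]  ψ = [1, 0, 2]  (obs o_3=2)
backtrack: best end state = 2; path = [2, 2, 2, 2]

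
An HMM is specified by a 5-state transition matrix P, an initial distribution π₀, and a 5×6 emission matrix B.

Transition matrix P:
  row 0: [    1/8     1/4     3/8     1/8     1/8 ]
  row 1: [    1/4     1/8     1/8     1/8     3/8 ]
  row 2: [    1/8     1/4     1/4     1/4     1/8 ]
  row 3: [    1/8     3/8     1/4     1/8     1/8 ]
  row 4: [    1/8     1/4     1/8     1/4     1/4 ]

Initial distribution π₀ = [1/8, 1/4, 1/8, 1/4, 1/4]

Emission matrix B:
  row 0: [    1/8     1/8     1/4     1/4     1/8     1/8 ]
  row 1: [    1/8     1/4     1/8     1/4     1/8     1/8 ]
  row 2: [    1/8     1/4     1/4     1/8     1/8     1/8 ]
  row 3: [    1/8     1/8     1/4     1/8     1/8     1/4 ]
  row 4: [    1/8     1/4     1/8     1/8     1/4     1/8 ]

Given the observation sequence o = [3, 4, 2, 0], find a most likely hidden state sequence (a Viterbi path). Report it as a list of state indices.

path = [1, 4, 3, 1]

t=0: δ = [3.125e-02, 6.250e-02, 1.562e-02, 3.125e-02, 3.125e-02]  (obs o_0=3)
t=1: δ = [1.953e-03, 1.465e-03, 1.465e-03, 9.766e-04, 5.859e-03]  ψ = [1, 3, 0, 1, 1]  (obs o_1=4)
t=2: δ = [1.831e-04, 1.831e-04, 1.831e-04, 3.662e-04, 1.831e-04]  ψ = [4, 4, 0, 4, 4]  (obs o_2=2)
t=3: δ = [5.722e-06, 1.717e-05, 1.144e-05, 5.722e-06, 8.583e-06]  ψ = [1, 3, 3, 2, 1]  (obs o_3=0)
backtrack: best end state = 1; path = [1, 4, 3, 1]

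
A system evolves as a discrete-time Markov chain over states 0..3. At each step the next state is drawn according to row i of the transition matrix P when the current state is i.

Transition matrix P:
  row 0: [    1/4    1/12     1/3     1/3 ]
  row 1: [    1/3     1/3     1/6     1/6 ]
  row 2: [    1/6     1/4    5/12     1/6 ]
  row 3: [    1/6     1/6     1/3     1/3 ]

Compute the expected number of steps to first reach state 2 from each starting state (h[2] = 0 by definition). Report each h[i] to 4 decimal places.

h = [3.2353, 3.9412, 0.0000, 3.2941]

First-step conditioning: h[2] = 0; for i ≠ 2, h[i] = 1 + Σ_k P[i][k]·h[k].
  h[0] = 1 + 1/4·h[0] + 1/12·h[1] + 1/3·h[3]
  h[1] = 1 + 1/3·h[0] + 1/3·h[1] + 1/6·h[3]
  h[3] = 1 + 1/6·h[0] + 1/6·h[1] + 1/3·h[3]
Solving the 3×3 linear system over states ≠ 2 gives exactly h = [55/17, 67/17, 0, 56/17] (h[2] = 0 is the target).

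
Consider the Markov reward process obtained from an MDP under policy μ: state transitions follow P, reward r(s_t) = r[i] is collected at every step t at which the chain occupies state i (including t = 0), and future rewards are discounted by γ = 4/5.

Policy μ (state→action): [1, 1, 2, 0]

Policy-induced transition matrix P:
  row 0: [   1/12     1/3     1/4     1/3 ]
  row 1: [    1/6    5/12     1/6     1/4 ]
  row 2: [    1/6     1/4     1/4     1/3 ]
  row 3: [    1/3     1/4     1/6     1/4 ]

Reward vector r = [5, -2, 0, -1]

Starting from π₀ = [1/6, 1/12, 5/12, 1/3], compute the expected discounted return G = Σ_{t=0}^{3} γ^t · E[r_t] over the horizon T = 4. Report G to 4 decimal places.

G = 0.5706

t=0: π = [0.1667, 0.0833, 0.4167, 0.3333], E[r] = 0.3333, γ^t·E[r] = 0.333333, running G = 0.333333
t=1: π = [0.2083, 0.2778, 0.2153, 0.2986], E[r] = 0.1875, γ^t·E[r] = 0.150000, running G = 0.483333
t=2: π = [0.1991, 0.3137, 0.2020, 0.2853], E[r] = 0.0828, γ^t·E[r] = 0.052963, running G = 0.536296
t=3: π = [0.1976, 0.3189, 0.2001, 0.2834], E[r] = 0.0670, γ^t·E[r] = 0.034296, running G = 0.570593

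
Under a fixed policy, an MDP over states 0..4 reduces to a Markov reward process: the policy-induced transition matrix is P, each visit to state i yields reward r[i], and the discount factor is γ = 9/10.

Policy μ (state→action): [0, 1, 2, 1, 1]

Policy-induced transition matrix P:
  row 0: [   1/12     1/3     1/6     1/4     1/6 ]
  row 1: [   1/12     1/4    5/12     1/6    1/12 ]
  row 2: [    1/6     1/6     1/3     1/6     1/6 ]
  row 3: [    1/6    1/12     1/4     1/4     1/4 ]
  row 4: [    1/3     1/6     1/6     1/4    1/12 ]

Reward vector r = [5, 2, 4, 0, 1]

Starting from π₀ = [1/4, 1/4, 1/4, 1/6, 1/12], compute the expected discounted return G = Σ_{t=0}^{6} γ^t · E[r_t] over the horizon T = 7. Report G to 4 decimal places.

G = 13.2163

t=0: π = [0.2500, 0.2500, 0.2500, 0.1667, 0.0833], E[r] = 2.8333, γ^t·E[r] = 2.833333, running G = 2.833333
t=1: π = [0.1389, 0.2153, 0.2847, 0.2083, 0.1528], E[r] = 2.4167, γ^t·E[r] = 2.175000, running G = 5.008333
t=2: π = [0.1626, 0.1904, 0.2853, 0.2083, 0.1534], E[r] = 2.4884, γ^t·E[r] = 2.015625, running G = 7.023958
t=3: π = [0.1628, 0.1923, 0.2792, 0.2104, 0.1554], E[r] = 2.4707, γ^t·E[r] = 1.801125, running G = 8.825083
t=4: π = [0.1630, 0.1923, 0.2788, 0.2107, 0.1552], E[r] = 2.4699, γ^t·E[r] = 1.620475, running G = 10.445558
t=5: π = [0.1629, 0.1923, 0.2788, 0.2107, 0.1553], E[r] = 2.4696, γ^t·E[r] = 1.458259, running G = 11.903817
t=6: π = [0.1629, 0.1923, 0.2788, 0.2107, 0.1553], E[r] = 2.4696, γ^t·E[r] = 1.312445, running G = 13.216263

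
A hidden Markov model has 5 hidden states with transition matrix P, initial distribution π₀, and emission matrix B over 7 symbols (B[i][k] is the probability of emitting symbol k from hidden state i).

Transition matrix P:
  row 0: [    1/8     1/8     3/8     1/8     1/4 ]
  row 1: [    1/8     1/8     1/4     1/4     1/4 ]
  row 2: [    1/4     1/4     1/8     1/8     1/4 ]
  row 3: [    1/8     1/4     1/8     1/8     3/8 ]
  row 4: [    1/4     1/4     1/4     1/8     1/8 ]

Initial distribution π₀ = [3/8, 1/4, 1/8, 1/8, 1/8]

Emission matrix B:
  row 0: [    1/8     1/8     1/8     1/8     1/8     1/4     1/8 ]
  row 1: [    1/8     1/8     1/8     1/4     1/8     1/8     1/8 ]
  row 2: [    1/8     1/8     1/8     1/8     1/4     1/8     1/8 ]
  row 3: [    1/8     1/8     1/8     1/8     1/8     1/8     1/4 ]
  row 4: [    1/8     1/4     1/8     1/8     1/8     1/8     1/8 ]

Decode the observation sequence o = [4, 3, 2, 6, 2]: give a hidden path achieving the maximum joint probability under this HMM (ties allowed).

path = [0, 2, 1, 3, 4]

t=0: δ = [4.688e-02, 3.125e-02, 3.125e-02, 1.562e-02, 1.562e-02]  (obs o_0=4)
t=1: δ = [9.766e-04, 1.953e-03, 2.197e-03, 9.766e-04, 1.465e-03]  ψ = [2, 2, 0, 1, 0]  (obs o_1=3)
t=2: δ = [6.866e-05, 6.866e-05, 6.104e-05, 6.104e-05, 6.866e-05]  ψ = [2, 2, 1, 1, 2]  (obs o_2=2)
t=3: δ = [2.146e-06, 2.146e-06, 3.219e-06, 4.292e-06, 2.861e-06]  ψ = [4, 4, 0, 1, 3]  (obs o_3=6)
t=4: δ = [1.006e-07, 1.341e-07, 1.006e-07, 6.706e-08, 2.012e-07]  ψ = [2, 3, 0, 1, 3]  (obs o_4=2)
backtrack: best end state = 4; path = [0, 2, 1, 3, 4]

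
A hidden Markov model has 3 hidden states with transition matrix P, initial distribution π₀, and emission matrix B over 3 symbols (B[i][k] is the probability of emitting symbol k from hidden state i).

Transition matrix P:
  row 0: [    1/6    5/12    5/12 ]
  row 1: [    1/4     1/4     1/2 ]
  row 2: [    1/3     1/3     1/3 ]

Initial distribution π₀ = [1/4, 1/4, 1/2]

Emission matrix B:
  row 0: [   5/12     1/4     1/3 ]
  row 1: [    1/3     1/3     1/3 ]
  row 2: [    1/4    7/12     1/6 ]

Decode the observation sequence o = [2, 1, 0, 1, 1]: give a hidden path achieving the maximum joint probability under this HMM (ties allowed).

path = [1, 2, 0, 2, 2]

t=0: δ = [8.333e-02, 8.333e-02, 8.333e-02]  (obs o_0=2)
t=1: δ = [6.944e-03, 1.157e-02, 2.431e-02]  ψ = [2, 0, 1]  (obs o_1=1)
t=2: δ = [3.376e-03, 2.701e-03, 2.025e-03]  ψ = [2, 2, 2]  (obs o_2=0)
t=3: δ = [1.688e-04, 4.689e-04, 8.205e-04]  ψ = [1, 0, 0]  (obs o_3=1)
t=4: δ = [6.838e-05, 9.117e-05, 1.595e-04]  ψ = [2, 2, 2]  (obs o_4=1)
backtrack: best end state = 2; path = [1, 2, 0, 2, 2]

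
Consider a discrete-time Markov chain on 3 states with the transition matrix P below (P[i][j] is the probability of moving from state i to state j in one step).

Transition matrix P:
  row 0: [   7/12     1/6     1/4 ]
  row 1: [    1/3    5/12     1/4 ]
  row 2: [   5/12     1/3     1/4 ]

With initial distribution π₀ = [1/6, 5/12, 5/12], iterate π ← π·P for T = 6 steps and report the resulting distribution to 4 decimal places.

t=0: π = [0.1667, 0.4167, 0.4167]
t=1: π = [0.4097, 0.3403, 0.2500]
t=2: π = [0.4566, 0.2934, 0.2500]
t=3: π = [0.4683, 0.2817, 0.2500]
t=4: π = [0.4712, 0.2788, 0.2500]
t=5: π = [0.4720, 0.2780, 0.2500]
t=6: π = [0.4722, 0.2778, 0.2500]

π = [0.4722, 0.2778, 0.2500]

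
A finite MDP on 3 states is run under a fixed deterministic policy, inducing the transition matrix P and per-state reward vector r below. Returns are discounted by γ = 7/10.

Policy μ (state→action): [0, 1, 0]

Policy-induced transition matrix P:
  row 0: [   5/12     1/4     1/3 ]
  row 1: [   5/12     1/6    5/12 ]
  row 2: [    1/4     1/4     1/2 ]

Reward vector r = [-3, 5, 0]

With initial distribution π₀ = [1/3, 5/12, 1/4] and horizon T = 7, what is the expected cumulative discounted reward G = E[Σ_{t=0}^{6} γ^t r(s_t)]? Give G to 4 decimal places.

t=0: π = [0.3333, 0.4167, 0.2500], E[r] = 1.0833, γ^t·E[r] = 1.083333, running G = 1.083333
t=1: π = [0.3750, 0.2153, 0.4097], E[r] = -0.0486, γ^t·E[r] = -0.034028, running G = 1.049306
t=2: π = [0.3484, 0.2321, 0.4196], E[r] = 0.1152, γ^t·E[r] = 0.056429, running G = 1.105735
t=3: π = [0.3467, 0.2307, 0.4226], E[r] = 0.1131, γ^t·E[r] = 0.038789, running G = 1.144524
t=4: π = [0.3462, 0.2308, 0.4230], E[r] = 0.1152, γ^t·E[r] = 0.027657, running G = 1.172181
t=5: π = [0.3462, 0.2308, 0.4231], E[r] = 0.1153, γ^t·E[r] = 0.019385, running G = 1.191566
t=6: π = [0.3462, 0.2308, 0.4231], E[r] = 0.1154, γ^t·E[r] = 0.013574, running G = 1.205140

G = 1.2051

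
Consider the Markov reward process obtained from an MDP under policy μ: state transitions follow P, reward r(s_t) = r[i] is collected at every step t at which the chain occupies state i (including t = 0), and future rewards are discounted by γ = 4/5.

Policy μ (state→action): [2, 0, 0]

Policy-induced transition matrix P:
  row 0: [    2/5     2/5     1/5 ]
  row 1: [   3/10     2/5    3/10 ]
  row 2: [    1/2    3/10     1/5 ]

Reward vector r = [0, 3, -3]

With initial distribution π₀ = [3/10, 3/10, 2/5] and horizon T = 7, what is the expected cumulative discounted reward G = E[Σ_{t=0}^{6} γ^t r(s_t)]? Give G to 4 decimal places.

G = 0.9113

t=0: π = [0.3000, 0.3000, 0.4000], E[r] = -0.3000, γ^t·E[r] = -0.300000, running G = -0.300000
t=1: π = [0.4100, 0.3600, 0.2300], E[r] = 0.3900, γ^t·E[r] = 0.312000, running G = 0.012000
t=2: π = [0.3870, 0.3770, 0.2360], E[r] = 0.4230, γ^t·E[r] = 0.270720, running G = 0.282720
t=3: π = [0.3859, 0.3764, 0.2377], E[r] = 0.4161, γ^t·E[r] = 0.213043, running G = 0.495763
t=4: π = [0.3861, 0.3762, 0.2376], E[r] = 0.4158, γ^t·E[r] = 0.170299, running G = 0.666063
t=5: π = [0.3861, 0.3762, 0.2376], E[r] = 0.4158, γ^t·E[r] = 0.136262, running G = 0.802325
t=6: π = [0.3861, 0.3762, 0.2376], E[r] = 0.4158, γ^t·E[r] = 0.109011, running G = 0.911335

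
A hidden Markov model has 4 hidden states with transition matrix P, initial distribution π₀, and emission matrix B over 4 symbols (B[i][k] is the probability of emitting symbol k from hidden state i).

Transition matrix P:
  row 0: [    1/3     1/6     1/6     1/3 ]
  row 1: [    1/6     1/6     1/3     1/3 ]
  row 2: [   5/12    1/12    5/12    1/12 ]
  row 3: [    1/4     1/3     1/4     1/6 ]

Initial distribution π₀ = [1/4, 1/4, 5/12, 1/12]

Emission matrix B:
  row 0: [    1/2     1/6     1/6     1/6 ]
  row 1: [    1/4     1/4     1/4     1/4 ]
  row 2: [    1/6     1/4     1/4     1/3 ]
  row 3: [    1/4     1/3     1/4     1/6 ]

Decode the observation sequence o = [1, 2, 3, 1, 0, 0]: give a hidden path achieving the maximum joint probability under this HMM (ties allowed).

t=0: δ = [4.167e-02, 6.250e-02, 1.042e-01, 2.778e-02]  (obs o_0=1)
t=1: δ = [7.234e-03, 2.604e-03, 1.085e-02, 5.208e-03]  ψ = [2, 1, 2, 1]  (obs o_1=2)
t=2: δ = [7.535e-04, 4.340e-04, 1.507e-03, 4.019e-04]  ψ = [2, 3, 2, 0]  (obs o_2=3)
t=3: δ = [1.047e-04, 3.349e-05, 1.570e-04, 8.372e-05]  ψ = [2, 3, 2, 0]  (obs o_3=1)
t=4: δ = [3.270e-05, 6.977e-06, 1.090e-05, 8.721e-06]  ψ = [2, 3, 2, 0]  (obs o_4=0)
t=5: δ = [5.451e-06, 1.363e-06, 9.085e-07, 2.725e-06]  ψ = [0, 0, 0, 0]  (obs o_5=0)
backtrack: best end state = 0; path = [2, 2, 2, 2, 0, 0]

path = [2, 2, 2, 2, 0, 0]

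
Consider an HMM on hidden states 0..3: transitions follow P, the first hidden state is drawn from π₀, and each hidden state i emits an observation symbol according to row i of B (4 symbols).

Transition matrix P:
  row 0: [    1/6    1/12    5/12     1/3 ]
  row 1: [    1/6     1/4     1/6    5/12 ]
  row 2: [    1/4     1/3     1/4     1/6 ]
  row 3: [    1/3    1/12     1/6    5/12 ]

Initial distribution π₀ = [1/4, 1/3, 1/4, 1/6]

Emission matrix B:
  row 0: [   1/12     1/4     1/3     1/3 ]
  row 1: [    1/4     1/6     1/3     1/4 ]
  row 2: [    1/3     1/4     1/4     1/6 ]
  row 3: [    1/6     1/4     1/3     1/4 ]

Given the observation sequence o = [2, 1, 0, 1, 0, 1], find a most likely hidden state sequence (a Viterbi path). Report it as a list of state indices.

t=0: δ = [8.333e-02, 1.111e-01, 6.250e-02, 5.556e-02]  (obs o_0=2)
t=1: δ = [4.630e-03, 4.630e-03, 8.681e-03, 1.157e-02]  ψ = [1, 1, 0, 1]  (obs o_1=1)
t=2: δ = [3.215e-04, 7.234e-04, 7.234e-04, 8.038e-04]  ψ = [3, 2, 2, 3]  (obs o_2=0)
t=3: δ = [6.698e-05, 4.019e-05, 4.521e-05, 8.372e-05]  ψ = [3, 2, 2, 3]  (obs o_3=1)
t=4: δ = [2.326e-06, 3.768e-06, 9.303e-06, 5.814e-06]  ψ = [3, 2, 0, 3]  (obs o_4=0)
t=5: δ = [5.814e-07, 5.168e-07, 5.814e-07, 6.056e-07]  ψ = [2, 2, 2, 3]  (obs o_5=1)
backtrack: best end state = 3; path = [1, 3, 3, 3, 3, 3]

path = [1, 3, 3, 3, 3, 3]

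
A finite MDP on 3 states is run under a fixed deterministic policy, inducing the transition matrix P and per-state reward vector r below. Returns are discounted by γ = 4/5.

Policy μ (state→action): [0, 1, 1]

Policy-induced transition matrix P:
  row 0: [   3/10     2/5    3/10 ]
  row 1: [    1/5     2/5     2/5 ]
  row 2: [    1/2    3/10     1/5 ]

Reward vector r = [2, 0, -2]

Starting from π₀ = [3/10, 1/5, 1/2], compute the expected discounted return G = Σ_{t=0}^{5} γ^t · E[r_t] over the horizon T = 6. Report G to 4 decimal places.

t=0: π = [0.3000, 0.2000, 0.5000], E[r] = -0.4000, γ^t·E[r] = -0.400000, running G = -0.400000
t=1: π = [0.3800, 0.3500, 0.2700], E[r] = 0.2200, γ^t·E[r] = 0.176000, running G = -0.224000
t=2: π = [0.3190, 0.3730, 0.3080], E[r] = 0.0220, γ^t·E[r] = 0.014080, running G = -0.209920
t=3: π = [0.3243, 0.3692, 0.3065], E[r] = 0.0356, γ^t·E[r] = 0.018227, running G = -0.191693
t=4: π = [0.3244, 0.3694, 0.3063], E[r] = 0.0362, γ^t·E[r] = 0.014836, running G = -0.176857
t=5: π = [0.3243, 0.3694, 0.3063], E[r] = 0.0360, γ^t·E[r] = 0.011804, running G = -0.165053

G = -0.1651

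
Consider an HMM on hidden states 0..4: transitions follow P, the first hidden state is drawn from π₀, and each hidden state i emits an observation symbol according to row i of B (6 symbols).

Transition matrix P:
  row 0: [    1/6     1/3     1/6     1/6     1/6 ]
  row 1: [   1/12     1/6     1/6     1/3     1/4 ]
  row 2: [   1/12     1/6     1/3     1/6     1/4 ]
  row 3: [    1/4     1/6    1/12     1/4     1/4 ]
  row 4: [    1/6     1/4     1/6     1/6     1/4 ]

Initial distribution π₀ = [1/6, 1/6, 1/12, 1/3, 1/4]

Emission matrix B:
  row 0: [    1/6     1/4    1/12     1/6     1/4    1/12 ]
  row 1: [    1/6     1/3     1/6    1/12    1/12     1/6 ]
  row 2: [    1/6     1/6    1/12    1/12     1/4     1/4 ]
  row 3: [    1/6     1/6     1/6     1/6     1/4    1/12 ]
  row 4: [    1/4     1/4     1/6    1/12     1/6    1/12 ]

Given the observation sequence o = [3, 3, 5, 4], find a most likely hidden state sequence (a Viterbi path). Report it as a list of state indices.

path = [3, 0, 1, 3]

t=0: δ = [2.778e-02, 1.389e-02, 6.944e-03, 5.556e-02, 2.083e-02]  (obs o_0=3)
t=1: δ = [2.315e-03, 7.716e-04, 3.858e-04, 2.315e-03, 1.157e-03]  ψ = [3, 0, 0, 3, 3]  (obs o_1=3)
t=2: δ = [4.823e-05, 1.286e-04, 9.645e-05, 4.823e-05, 4.823e-05]  ψ = [3, 0, 0, 3, 3]  (obs o_2=5)
t=3: δ = [3.014e-06, 1.786e-06, 8.038e-06, 1.072e-05, 5.358e-06]  ψ = [3, 1, 2, 1, 1]  (obs o_3=4)
backtrack: best end state = 3; path = [3, 0, 1, 3]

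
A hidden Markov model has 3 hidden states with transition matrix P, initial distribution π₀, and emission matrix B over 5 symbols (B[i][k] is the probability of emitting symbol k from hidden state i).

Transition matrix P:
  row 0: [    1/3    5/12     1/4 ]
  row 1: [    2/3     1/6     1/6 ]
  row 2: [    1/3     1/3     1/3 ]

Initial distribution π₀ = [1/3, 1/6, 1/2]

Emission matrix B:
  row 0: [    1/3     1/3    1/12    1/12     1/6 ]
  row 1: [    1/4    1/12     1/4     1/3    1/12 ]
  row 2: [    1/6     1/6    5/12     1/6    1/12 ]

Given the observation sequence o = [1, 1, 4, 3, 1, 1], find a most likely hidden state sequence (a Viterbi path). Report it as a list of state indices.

path = [0, 0, 0, 1, 0, 0]

t=0: δ = [1.111e-01, 1.389e-02, 8.333e-02]  (obs o_0=1)
t=1: δ = [1.235e-02, 3.858e-03, 4.630e-03]  ψ = [0, 0, 0]  (obs o_1=1)
t=2: δ = [6.859e-04, 4.287e-04, 2.572e-04]  ψ = [0, 0, 0]  (obs o_2=4)
t=3: δ = [2.381e-05, 9.526e-05, 2.858e-05]  ψ = [1, 0, 0]  (obs o_3=3)
t=4: δ = [2.117e-05, 1.323e-06, 2.646e-06]  ψ = [1, 1, 1]  (obs o_4=1)
t=5: δ = [2.352e-06, 7.350e-07, 8.820e-07]  ψ = [0, 0, 0]  (obs o_5=1)
backtrack: best end state = 0; path = [0, 0, 0, 1, 0, 0]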